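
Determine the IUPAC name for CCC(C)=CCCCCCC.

The longest chain bearing the multiple bond is 10 carbons long (decane).
A C=C double bond in the chain gives the infix -ene-.
Number the chain so that numbering from this end puts the double bond at C-3 rather than C-7.
This places the double bond between C-3 and C-4; a methyl group at C-3.
Putting it together: 3-methyldec-3-ene.

3-methyldec-3-ene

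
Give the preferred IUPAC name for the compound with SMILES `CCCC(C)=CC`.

3-methylhex-2-ene

The longest chain bearing the multiple bond is 6 carbons long (hexane).
A C=C double bond in the chain gives the infix -ene-.
Choose the numbering such that numbering from this end puts the double bond at C-2 rather than C-4.
With this numbering: the double bond between C-2 and C-3; a methyl group at C-3.
Assembling the pieces gives 3-methylhex-2-ene.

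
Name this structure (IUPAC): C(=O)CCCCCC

heptanal

Counting along the main chain through the –CHO group gives 7 carbons: the parent is heptane.
The highest-priority functional group is an aldehyde (terminal –CHO), so the name ends in -al.
Number the chain so that the aldehyde carbon is C-1 by definition.
The name is heptanal.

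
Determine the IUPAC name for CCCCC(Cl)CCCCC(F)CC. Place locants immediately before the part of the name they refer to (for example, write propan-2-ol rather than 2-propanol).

The longest carbon chain is 12 atoms: the parent is dodecane.
Number the chain so that the substituent locant set {3,8} is lower than {5,10} at the first point of difference.
This places a chloro group at C-8; a fluoro group at C-3.
Prefixes are listed alphabetically: chloro, fluoro.
Assembling the pieces gives 8-chloro-3-fluorododecane.

8-chloro-3-fluorododecane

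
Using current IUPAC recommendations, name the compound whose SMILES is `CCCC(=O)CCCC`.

octan-4-one

The longest chain bearing the carbonyl is 8 carbons long (octane).
The highest-priority functional group is a ketone (C=O on an internal carbon), so the name ends in -one.
The numbering direction is chosen so that numbering from this end puts the carbonyl group at C-4 rather than C-5.
This places the carbonyl at C-4.
Assembling the pieces gives octan-4-one.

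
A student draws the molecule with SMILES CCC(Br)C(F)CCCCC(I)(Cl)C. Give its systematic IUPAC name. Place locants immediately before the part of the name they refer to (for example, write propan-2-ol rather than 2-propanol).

The parent chain contains 10 carbons (decane).
Choose the numbering such that the substituent locant set {2,2,7,8} is lower than {3,4,9,9} at the first point of difference.
This places a bromo group at C-8; a chloro group at C-2; a fluoro group at C-7; an iodo group at C-2.
The substituents are ordered alphabetically, ignoring any di-/tri- multipliers.
Putting it together: 8-bromo-2-chloro-7-fluoro-2-iododecane.

8-bromo-2-chloro-7-fluoro-2-iododecane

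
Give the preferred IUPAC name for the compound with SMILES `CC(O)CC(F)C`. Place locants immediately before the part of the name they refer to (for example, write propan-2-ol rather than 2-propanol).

Counting along the main chain through the –OH group gives 5 carbons: the parent is pentane.
The principal characteristic group is an alcohol (–OH), named with the suffix -ol.
Number the chain so that numbering from this end puts the hydroxyl group at C-2 rather than C-4.
That gives the hydroxyl at C-2; a fluoro group at C-4.
Putting it together: 4-fluoropentan-2-ol.

4-fluoropentan-2-ol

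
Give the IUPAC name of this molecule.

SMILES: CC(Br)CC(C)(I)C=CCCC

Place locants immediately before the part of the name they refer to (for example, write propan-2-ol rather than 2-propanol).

8-bromo-6-iodo-6-methylnon-4-ene

The longest chain bearing the multiple bond is 9 carbons long (nonane).
The chain contains a C=C double bond, so the unsaturation ending is -ene.
Number the chain so that numbering from this end puts the double bond at C-4 rather than C-5.
That gives the double bond between C-4 and C-5; a bromo group at C-8; an iodo group at C-6; a methyl group at C-6.
Substituent prefixes are cited in alphabetical order (multiplying prefixes like di-/tri- are ignored for ordering).
Putting it together: 8-bromo-6-iodo-6-methylnon-4-ene.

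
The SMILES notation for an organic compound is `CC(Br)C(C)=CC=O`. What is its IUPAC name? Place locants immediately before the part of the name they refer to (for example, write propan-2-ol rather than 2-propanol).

The longest chain bearing the –CHO group and the multiple bond is 5 carbons long (pentane).
The highest-priority functional group is an aldehyde (terminal –CHO), so the name ends in -al.
The chain contains a C=C double bond, so the unsaturation ending is -ene.
Choose the numbering such that the aldehyde carbon is C-1 by definition.
With this numbering: the double bond between C-2 and C-3; a bromo group at C-4; a methyl group at C-3.
The substituents are ordered alphabetically, ignoring any di-/tri- multipliers.
The name is 4-bromo-3-methylpent-2-enal.

4-bromo-3-methylpent-2-enal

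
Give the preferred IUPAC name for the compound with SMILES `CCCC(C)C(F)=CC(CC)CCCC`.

7-ethyl-5-fluoro-4-methylundec-5-ene

The longest chain bearing the multiple bond is 11 carbons long (undecane).
There is one C=C double bond, indicated by the ending -ene.
The numbering direction is chosen so that numbering from this end puts the double bond at C-5 rather than C-6.
With this numbering: the double bond between C-5 and C-6; an ethyl group at C-7; a fluoro group at C-5; a methyl group at C-4.
Substituent prefixes are cited in alphabetical order (multiplying prefixes like di-/tri- are ignored for ordering).
Assembling the pieces gives 7-ethyl-5-fluoro-4-methylundec-5-ene.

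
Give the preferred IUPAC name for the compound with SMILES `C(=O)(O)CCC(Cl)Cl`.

4,4-dichlorobutanoic acid

The longest chain bearing the –COOH group is 4 carbons long (butane).
The principal characteristic group is a carboxylic acid (terminal –COOH), named with the suffix -oic acid.
Choose the numbering such that the carboxylic acid carbon is C-1 by definition.
That gives two chloro groups at C-4.
The name is 4,4-dichlorobutanoic acid.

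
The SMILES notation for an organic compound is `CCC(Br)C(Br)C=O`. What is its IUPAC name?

The longest chain bearing the –CHO group is 5 carbons long (pentane).
The highest-priority functional group is an aldehyde (terminal –CHO), so the name ends in -al.
Choose the numbering such that the aldehyde carbon is C-1 by definition.
That gives bromo groups at C-2 and C-3.
The name is 2,3-dibromopentanal.

2,3-dibromopentanal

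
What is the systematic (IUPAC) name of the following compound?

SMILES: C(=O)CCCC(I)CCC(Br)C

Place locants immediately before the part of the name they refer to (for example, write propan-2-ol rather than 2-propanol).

The longest carbon chain that includes the –CHO group has 9 carbons, so the parent hydride is nonane.
An aldehyde (terminal –CHO) is the principal characteristic group, giving the suffix -al.
Number the chain so that the aldehyde carbon is C-1 by definition.
That gives a bromo group at C-8; an iodo group at C-5.
The substituents are ordered alphabetically, ignoring any di-/tri- multipliers.
Putting it together: 8-bromo-5-iodononanal.

8-bromo-5-iodononanal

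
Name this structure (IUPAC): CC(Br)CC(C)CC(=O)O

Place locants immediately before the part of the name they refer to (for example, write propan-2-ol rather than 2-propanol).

5-bromo-3-methylhexanoic acid

The longest chain bearing the –COOH group is 6 carbons long (hexane).
The principal characteristic group is a carboxylic acid (terminal –COOH), named with the suffix -oic acid.
Choose the numbering such that the carboxylic acid carbon is C-1 by definition.
This places a bromo group at C-5; a methyl group at C-3.
Substituent prefixes are cited in alphabetical order (multiplying prefixes like di-/tri- are ignored for ordering).
Putting it together: 5-bromo-3-methylhexanoic acid.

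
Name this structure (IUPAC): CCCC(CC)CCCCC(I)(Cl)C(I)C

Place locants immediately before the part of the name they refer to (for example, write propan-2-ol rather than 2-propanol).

The parent chain contains 11 carbons (undecane).
Choose the numbering such that the substituent locant set {2,3,3,8} is lower than {4,9,9,10} at the first point of difference.
This places a chloro group at C-3; an ethyl group at C-8; iodo groups at C-2 and C-3.
The substituents are ordered alphabetically, ignoring any di-/tri- multipliers.
Putting it together: 3-chloro-8-ethyl-2,3-diiodoundecane.

3-chloro-8-ethyl-2,3-diiodoundecane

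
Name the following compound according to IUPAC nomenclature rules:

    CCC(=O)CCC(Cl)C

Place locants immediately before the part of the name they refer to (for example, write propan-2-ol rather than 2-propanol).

The longest chain bearing the carbonyl is 7 carbons long (heptane).
A ketone (C=O on an internal carbon) is the principal characteristic group, giving the suffix -one.
The numbering direction is chosen so that numbering from this end puts the carbonyl group at C-3 rather than C-5.
With this numbering: the carbonyl at C-3; a chloro group at C-6.
Assembling the pieces gives 6-chloroheptan-3-one.

6-chloroheptan-3-one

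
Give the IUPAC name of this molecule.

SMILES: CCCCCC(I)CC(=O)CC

5-iododecan-3-one

The longest carbon chain that includes the carbonyl has 10 carbons, so the parent hydride is decane.
The highest-priority functional group is a ketone (C=O on an internal carbon), so the name ends in -one.
Number the chain so that numbering from this end puts the carbonyl group at C-3 rather than C-8.
That gives the carbonyl at C-3; an iodo group at C-5.
The name is 5-iododecan-3-one.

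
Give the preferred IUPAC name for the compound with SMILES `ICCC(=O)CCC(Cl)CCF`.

6-chloro-8-fluoro-1-iodooctan-3-one

Counting along the main chain through the carbonyl gives 8 carbons: the parent is octane.
A ketone (C=O on an internal carbon) is the principal characteristic group, giving the suffix -one.
Number the chain so that numbering from this end puts the carbonyl group at C-3 rather than C-6.
With this numbering: the carbonyl at C-3; a chloro group at C-6; a fluoro group at C-8; an iodo group at C-1.
Substituent prefixes are cited in alphabetical order (multiplying prefixes like di-/tri- are ignored for ordering).
The name is 6-chloro-8-fluoro-1-iodooctan-3-one.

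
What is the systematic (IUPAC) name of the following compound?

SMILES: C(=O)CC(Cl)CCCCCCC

Counting along the main chain through the –CHO group gives 10 carbons: the parent is decane.
The principal characteristic group is an aldehyde (terminal –CHO), named with the suffix -al.
Number the chain so that the aldehyde carbon is C-1 by definition.
This places a chloro group at C-3.
The name is 3-chlorodecanal.

3-chlorodecanal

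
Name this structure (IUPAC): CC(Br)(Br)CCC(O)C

5,5-dibromohexan-2-ol

The longest carbon chain that includes the –OH group has 6 carbons, so the parent hydride is hexane.
The highest-priority functional group is an alcohol (–OH), so the name ends in -ol.
Choose the numbering such that numbering from this end puts the hydroxyl group at C-2 rather than C-5.
With this numbering: the hydroxyl at C-2; two bromo groups at C-5.
Putting it together: 5,5-dibromohexan-2-ol.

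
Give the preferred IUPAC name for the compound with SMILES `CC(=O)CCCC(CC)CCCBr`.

The longest carbon chain that includes the carbonyl has 9 carbons, so the parent hydride is nonane.
The principal characteristic group is a ketone (C=O on an internal carbon), named with the suffix -one.
Choose the numbering such that numbering from this end puts the carbonyl group at C-2 rather than C-8.
That gives the carbonyl at C-2; a bromo group at C-9; an ethyl group at C-6.
The substituents are ordered alphabetically, ignoring any di-/tri- multipliers.
The name is 9-bromo-6-ethylnonan-2-one.

9-bromo-6-ethylnonan-2-one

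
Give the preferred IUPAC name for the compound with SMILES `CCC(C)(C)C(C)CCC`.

3,3,4-trimethylheptane

The parent chain contains 7 carbons (heptane).
Choose the numbering such that the substituent locant set {3,3,4} is lower than {4,5,5} at the first point of difference.
That gives methyl groups at C-3 (×2) and C-4.
The name is 3,3,4-trimethylheptane.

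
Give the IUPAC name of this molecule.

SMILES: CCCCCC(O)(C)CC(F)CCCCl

The longest chain bearing the –OH group is 11 carbons long (undecane).
The highest-priority functional group is an alcohol (–OH), so the name ends in -ol.
Choose the numbering such that the substituent locant set {1,4,6} is lower than {6,8,11} at the first point of difference.
With this numbering: the hydroxyl at C-6; a chloro group at C-1; a fluoro group at C-4; a methyl group at C-6.
Substituent prefixes are cited in alphabetical order (multiplying prefixes like di-/tri- are ignored for ordering).
Assembling the pieces gives 1-chloro-4-fluoro-6-methylundecan-6-ol.

1-chloro-4-fluoro-6-methylundecan-6-ol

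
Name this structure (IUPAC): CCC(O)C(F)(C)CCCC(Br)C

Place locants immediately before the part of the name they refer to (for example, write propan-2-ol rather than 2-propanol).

The longest carbon chain that includes the –OH group has 9 carbons, so the parent hydride is nonane.
An alcohol (–OH) is the principal characteristic group, giving the suffix -ol.
Choose the numbering such that numbering from this end puts the hydroxyl group at C-3 rather than C-7.
This places the hydroxyl at C-3; a bromo group at C-8; a fluoro group at C-4; a methyl group at C-4.
Prefixes are listed alphabetically: bromo, fluoro, methyl.
Assembling the pieces gives 8-bromo-4-fluoro-4-methylnonan-3-ol.

8-bromo-4-fluoro-4-methylnonan-3-ol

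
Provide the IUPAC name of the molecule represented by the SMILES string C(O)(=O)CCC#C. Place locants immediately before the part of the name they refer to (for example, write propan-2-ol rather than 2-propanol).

pent-4-ynoic acid

Counting along the main chain through the –COOH group and the multiple bond gives 5 carbons: the parent is pentane.
A carboxylic acid (terminal –COOH) is the principal characteristic group, giving the suffix -oic acid.
A C≡C triple bond in the chain gives the infix -yne-.
The numbering direction is chosen so that the carboxylic acid carbon is C-1 by definition.
With this numbering: the triple bond between C-4 and C-5.
Putting it together: pent-4-ynoic acid.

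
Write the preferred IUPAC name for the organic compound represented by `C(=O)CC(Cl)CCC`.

3-chlorohexanal

The longest carbon chain that includes the –CHO group has 6 carbons, so the parent hydride is hexane.
The highest-priority functional group is an aldehyde (terminal –CHO), so the name ends in -al.
Choose the numbering such that the aldehyde carbon is C-1 by definition.
This places a chloro group at C-3.
Putting it together: 3-chlorohexanal.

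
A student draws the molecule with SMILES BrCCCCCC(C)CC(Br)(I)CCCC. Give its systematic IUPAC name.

1,8-dibromo-8-iodo-6-methyldodecane

The parent chain contains 12 carbons (dodecane).
The numbering direction is chosen so that the substituent locant set {1,6,8,8} is lower than {5,5,7,12} at the first point of difference.
This places bromo groups at C-1 and C-8; an iodo group at C-8; a methyl group at C-6.
The substituents are ordered alphabetically, ignoring any di-/tri- multipliers.
Assembling the pieces gives 1,8-dibromo-8-iodo-6-methyldodecane.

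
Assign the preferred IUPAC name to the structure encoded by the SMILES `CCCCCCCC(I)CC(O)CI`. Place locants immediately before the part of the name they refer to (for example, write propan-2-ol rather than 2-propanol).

1,4-diiodoundecan-2-ol

The longest chain bearing the –OH group is 11 carbons long (undecane).
The principal characteristic group is an alcohol (–OH), named with the suffix -ol.
Number the chain so that numbering from this end puts the hydroxyl group at C-2 rather than C-10.
That gives the hydroxyl at C-2; iodo groups at C-1 and C-4.
Putting it together: 1,4-diiodoundecan-2-ol.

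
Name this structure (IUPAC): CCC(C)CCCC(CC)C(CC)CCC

7,8-diethyl-3-methylundecane

The parent chain contains 11 carbons (undecane).
Choose the numbering such that the substituent locant set {3,7,8} is lower than {4,5,9} at the first point of difference.
With this numbering: ethyl groups at C-7 and C-8; a methyl group at C-3.
Substituent prefixes are cited in alphabetical order (multiplying prefixes like di-/tri- are ignored for ordering).
Putting it together: 7,8-diethyl-3-methylundecane.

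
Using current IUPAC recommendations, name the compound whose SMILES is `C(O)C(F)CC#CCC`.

2-fluorohept-4-yn-1-ol

Counting along the main chain through the –OH group and the multiple bond gives 7 carbons: the parent is heptane.
The highest-priority functional group is an alcohol (–OH), so the name ends in -ol.
A C≡C triple bond in the chain gives the infix -yne-.
The numbering direction is chosen so that numbering from this end puts the hydroxyl group at C-1 rather than C-7.
This places the hydroxyl at C-1; the triple bond between C-4 and C-5; a fluoro group at C-2.
Assembling the pieces gives 2-fluorohept-4-yn-1-ol.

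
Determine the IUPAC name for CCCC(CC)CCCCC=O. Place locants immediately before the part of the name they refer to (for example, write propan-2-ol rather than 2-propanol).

6-ethylnonanal

The longest chain bearing the –CHO group is 9 carbons long (nonane).
The principal characteristic group is an aldehyde (terminal –CHO), named with the suffix -al.
The numbering direction is chosen so that the aldehyde carbon is C-1 by definition.
This places an ethyl group at C-6.
The name is 6-ethylnonanal.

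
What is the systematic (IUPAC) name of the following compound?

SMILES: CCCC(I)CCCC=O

5-iodooctanal

The longest chain bearing the –CHO group is 8 carbons long (octane).
The highest-priority functional group is an aldehyde (terminal –CHO), so the name ends in -al.
Choose the numbering such that the aldehyde carbon is C-1 by definition.
With this numbering: an iodo group at C-5.
Assembling the pieces gives 5-iodooctanal.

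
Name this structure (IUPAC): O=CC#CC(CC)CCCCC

4-ethylnon-2-ynal

The longest chain bearing the –CHO group and the multiple bond is 9 carbons long (nonane).
The principal characteristic group is an aldehyde (terminal –CHO), named with the suffix -al.
A C≡C triple bond in the chain gives the infix -yne-.
The numbering direction is chosen so that the aldehyde carbon is C-1 by definition.
With this numbering: the triple bond between C-2 and C-3; an ethyl group at C-4.
The name is 4-ethylnon-2-ynal.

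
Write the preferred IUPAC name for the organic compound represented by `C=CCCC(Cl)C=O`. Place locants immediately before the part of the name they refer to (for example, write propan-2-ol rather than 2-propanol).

The longest chain bearing the –CHO group and the multiple bond is 6 carbons long (hexane).
An aldehyde (terminal –CHO) is the principal characteristic group, giving the suffix -al.
There is one C=C double bond, indicated by the ending -ene.
Number the chain so that the aldehyde carbon is C-1 by definition.
That gives the double bond between C-5 and C-6; a chloro group at C-2.
Assembling the pieces gives 2-chlorohex-5-enal.

2-chlorohex-5-enal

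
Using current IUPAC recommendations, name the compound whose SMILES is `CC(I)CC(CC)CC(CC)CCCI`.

The longest carbon chain is 9 atoms: the parent is nonane.
Number the chain so that the substituent locant set {1,4,6,8} is lower than {2,4,6,9} at the first point of difference.
That gives ethyl groups at C-4 and C-6; iodo groups at C-1 and C-8.
The substituents are ordered alphabetically, ignoring any di-/tri- multipliers.
Putting it together: 4,6-diethyl-1,8-diiodononane.

4,6-diethyl-1,8-diiodononane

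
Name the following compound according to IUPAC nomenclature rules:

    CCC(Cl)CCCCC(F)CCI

8-chloro-3-fluoro-1-iododecane

The longest carbon chain is 10 atoms: the parent is decane.
Number the chain so that the substituent locant set {1,3,8} is lower than {3,8,10} at the first point of difference.
That gives a chloro group at C-8; a fluoro group at C-3; an iodo group at C-1.
The substituents are ordered alphabetically, ignoring any di-/tri- multipliers.
Assembling the pieces gives 8-chloro-3-fluoro-1-iododecane.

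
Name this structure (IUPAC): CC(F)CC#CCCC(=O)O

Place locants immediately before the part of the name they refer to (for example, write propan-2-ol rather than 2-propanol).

7-fluorooct-4-ynoic acid

The longest chain bearing the –COOH group and the multiple bond is 8 carbons long (octane).
The highest-priority functional group is a carboxylic acid (terminal –COOH), so the name ends in -oic acid.
The chain contains a C≡C triple bond, so the unsaturation ending is -yne.
Number the chain so that the carboxylic acid carbon is C-1 by definition.
This places the triple bond between C-4 and C-5; a fluoro group at C-7.
The name is 7-fluorooct-4-ynoic acid.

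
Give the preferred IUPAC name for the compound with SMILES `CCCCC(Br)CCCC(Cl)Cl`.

5-bromo-1,1-dichlorononane

The longest continuous carbon chain has 9 atoms, so the parent hydride is nonane.
Choose the numbering such that the substituent locant set {1,1,5} is lower than {5,9,9} at the first point of difference.
This places a bromo group at C-5; two chloro groups at C-1.
Prefixes are listed alphabetically: bromo, chloro.
The name is 5-bromo-1,1-dichlorononane.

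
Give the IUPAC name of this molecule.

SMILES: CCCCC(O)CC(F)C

The longest chain bearing the –OH group is 8 carbons long (octane).
An alcohol (–OH) is the principal characteristic group, giving the suffix -ol.
Choose the numbering such that numbering from this end puts the hydroxyl group at C-4 rather than C-5.
That gives the hydroxyl at C-4; a fluoro group at C-2.
Assembling the pieces gives 2-fluorooctan-4-ol.

2-fluorooctan-4-ol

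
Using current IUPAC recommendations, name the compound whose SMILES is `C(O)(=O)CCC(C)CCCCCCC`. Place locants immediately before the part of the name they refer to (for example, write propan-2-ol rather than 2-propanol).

The longest carbon chain that includes the –COOH group has 11 carbons, so the parent hydride is undecane.
A carboxylic acid (terminal –COOH) is the principal characteristic group, giving the suffix -oic acid.
The numbering direction is chosen so that the carboxylic acid carbon is C-1 by definition.
This places a methyl group at C-4.
Assembling the pieces gives 4-methylundecanoic acid.

4-methylundecanoic acid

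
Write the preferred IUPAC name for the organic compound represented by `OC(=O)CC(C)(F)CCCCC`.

The longest carbon chain that includes the –COOH group has 8 carbons, so the parent hydride is octane.
A carboxylic acid (terminal –COOH) is the principal characteristic group, giving the suffix -oic acid.
Number the chain so that the carboxylic acid carbon is C-1 by definition.
With this numbering: a fluoro group at C-3; a methyl group at C-3.
The substituents are ordered alphabetically, ignoring any di-/tri- multipliers.
The name is 3-fluoro-3-methyloctanoic acid.

3-fluoro-3-methyloctanoic acid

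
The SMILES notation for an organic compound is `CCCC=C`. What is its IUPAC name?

Counting along the main chain through the multiple bond gives 5 carbons: the parent is pentane.
A C=C double bond in the chain gives the infix -ene-.
Choose the numbering such that numbering from this end puts the double bond at C-1 rather than C-4.
This places the double bond between C-1 and C-2.
Assembling the pieces gives pent-1-ene.

pent-1-ene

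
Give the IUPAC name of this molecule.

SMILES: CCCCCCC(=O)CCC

The longest carbon chain that includes the carbonyl has 10 carbons, so the parent hydride is decane.
A ketone (C=O on an internal carbon) is the principal characteristic group, giving the suffix -one.
The numbering direction is chosen so that numbering from this end puts the carbonyl group at C-4 rather than C-7.
With this numbering: the carbonyl at C-4.
The name is decan-4-one.

decan-4-one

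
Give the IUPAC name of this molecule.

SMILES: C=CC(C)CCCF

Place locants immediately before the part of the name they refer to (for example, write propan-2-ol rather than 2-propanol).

6-fluoro-3-methylhex-1-ene

The longest carbon chain that includes the multiple bond has 6 carbons, so the parent hydride is hexane.
There is one C=C double bond, indicated by the ending -ene.
Choose the numbering such that numbering from this end puts the double bond at C-1 rather than C-5.
This places the double bond between C-1 and C-2; a fluoro group at C-6; a methyl group at C-3.
Prefixes are listed alphabetically: fluoro, methyl.
Putting it together: 6-fluoro-3-methylhex-1-ene.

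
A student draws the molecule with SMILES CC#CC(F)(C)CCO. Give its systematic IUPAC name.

The longest carbon chain that includes the –OH group and the multiple bond has 6 carbons, so the parent hydride is hexane.
The principal characteristic group is an alcohol (–OH), named with the suffix -ol.
A C≡C triple bond in the chain gives the infix -yne-.
Number the chain so that numbering from this end puts the hydroxyl group at C-1 rather than C-6.
With this numbering: the hydroxyl at C-1; the triple bond between C-4 and C-5; a fluoro group at C-3; a methyl group at C-3.
Substituent prefixes are cited in alphabetical order (multiplying prefixes like di-/tri- are ignored for ordering).
Putting it together: 3-fluoro-3-methylhex-4-yn-1-ol.

3-fluoro-3-methylhex-4-yn-1-ol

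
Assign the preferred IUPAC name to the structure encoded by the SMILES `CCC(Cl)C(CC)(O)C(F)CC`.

3-chloro-4-ethyl-5-fluoroheptan-4-ol

The longest carbon chain that includes the –OH group has 7 carbons, so the parent hydride is heptane.
The principal characteristic group is an alcohol (–OH), named with the suffix -ol.
The numbering direction is chosen so that the locant sets are identical either way, so the alphabetically earlier chloro substituent takes the lower locant (3 rather than 5).
With this numbering: the hydroxyl at C-4; a chloro group at C-3; an ethyl group at C-4; a fluoro group at C-5.
The substituents are ordered alphabetically, ignoring any di-/tri- multipliers.
The name is 3-chloro-4-ethyl-5-fluoroheptan-4-ol.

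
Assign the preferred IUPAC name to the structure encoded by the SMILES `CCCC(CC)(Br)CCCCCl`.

5-bromo-1-chloro-5-ethyloctane

The parent chain contains 8 carbons (octane).
Choose the numbering such that the substituent locant set {1,5,5} is lower than {4,4,8} at the first point of difference.
With this numbering: a bromo group at C-5; a chloro group at C-1; an ethyl group at C-5.
The substituents are ordered alphabetically, ignoring any di-/tri- multipliers.
Assembling the pieces gives 5-bromo-1-chloro-5-ethyloctane.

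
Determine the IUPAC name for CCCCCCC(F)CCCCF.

1,5-difluoroundecane

The longest continuous carbon chain has 11 atoms, so the parent hydride is undecane.
Choose the numbering such that the substituent locant set {1,5} is lower than {7,11} at the first point of difference.
With this numbering: fluoro groups at C-1 and C-5.
Assembling the pieces gives 1,5-difluoroundecane.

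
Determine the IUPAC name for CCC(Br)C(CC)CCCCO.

Counting along the main chain through the –OH group gives 8 carbons: the parent is octane.
An alcohol (–OH) is the principal characteristic group, giving the suffix -ol.
Choose the numbering such that numbering from this end puts the hydroxyl group at C-1 rather than C-8.
With this numbering: the hydroxyl at C-1; a bromo group at C-6; an ethyl group at C-5.
The substituents are ordered alphabetically, ignoring any di-/tri- multipliers.
Assembling the pieces gives 6-bromo-5-ethyloctan-1-ol.

6-bromo-5-ethyloctan-1-ol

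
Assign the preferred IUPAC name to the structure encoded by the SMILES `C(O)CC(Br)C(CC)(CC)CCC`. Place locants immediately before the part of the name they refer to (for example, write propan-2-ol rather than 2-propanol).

3-bromo-4,4-diethylheptan-1-ol

The longest chain bearing the –OH group is 7 carbons long (heptane).
The principal characteristic group is an alcohol (–OH), named with the suffix -ol.
The numbering direction is chosen so that numbering from this end puts the hydroxyl group at C-1 rather than C-7.
With this numbering: the hydroxyl at C-1; a bromo group at C-3; two ethyl groups at C-4.
Substituent prefixes are cited in alphabetical order (multiplying prefixes like di-/tri- are ignored for ordering).
Putting it together: 3-bromo-4,4-diethylheptan-1-ol.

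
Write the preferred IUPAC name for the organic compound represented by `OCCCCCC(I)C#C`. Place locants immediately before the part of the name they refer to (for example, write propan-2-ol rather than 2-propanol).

6-iodooct-7-yn-1-ol

Counting along the main chain through the –OH group and the multiple bond gives 8 carbons: the parent is octane.
The principal characteristic group is an alcohol (–OH), named with the suffix -ol.
A C≡C triple bond in the chain gives the infix -yne-.
The numbering direction is chosen so that numbering from this end puts the hydroxyl group at C-1 rather than C-8.
This places the hydroxyl at C-1; the triple bond between C-7 and C-8; an iodo group at C-6.
Putting it together: 6-iodooct-7-yn-1-ol.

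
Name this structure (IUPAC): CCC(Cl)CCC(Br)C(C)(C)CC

The parent chain contains 9 carbons (nonane).
The numbering direction is chosen so that the substituent locant set {3,3,4,7} is lower than {3,6,7,7} at the first point of difference.
This places a bromo group at C-4; a chloro group at C-7; two methyl groups at C-3.
The substituents are ordered alphabetically, ignoring any di-/tri- multipliers.
The name is 4-bromo-7-chloro-3,3-dimethylnonane.

4-bromo-7-chloro-3,3-dimethylnonane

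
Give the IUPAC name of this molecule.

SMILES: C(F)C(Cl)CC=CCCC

2-chloro-1-fluorooct-4-ene

Counting along the main chain through the multiple bond gives 8 carbons: the parent is octane.
There is one C=C double bond, indicated by the ending -ene.
Number the chain so that the substituent locant set {1,2} is lower than {7,8} at the first point of difference.
With this numbering: the double bond between C-4 and C-5; a chloro group at C-2; a fluoro group at C-1.
Prefixes are listed alphabetically: chloro, fluoro.
Putting it together: 2-chloro-1-fluorooct-4-ene.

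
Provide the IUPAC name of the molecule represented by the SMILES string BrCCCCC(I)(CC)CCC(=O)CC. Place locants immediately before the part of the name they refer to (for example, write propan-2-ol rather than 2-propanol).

10-bromo-6-ethyl-6-iododecan-3-one

Counting along the main chain through the carbonyl gives 10 carbons: the parent is decane.
A ketone (C=O on an internal carbon) is the principal characteristic group, giving the suffix -one.
Number the chain so that numbering from this end puts the carbonyl group at C-3 rather than C-8.
That gives the carbonyl at C-3; a bromo group at C-10; an ethyl group at C-6; an iodo group at C-6.
Substituent prefixes are cited in alphabetical order (multiplying prefixes like di-/tri- are ignored for ordering).
The name is 10-bromo-6-ethyl-6-iododecan-3-one.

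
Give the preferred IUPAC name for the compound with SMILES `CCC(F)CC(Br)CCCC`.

The longest carbon chain is 9 atoms: the parent is nonane.
Choose the numbering such that the substituent locant set {3,5} is lower than {5,7} at the first point of difference.
That gives a bromo group at C-5; a fluoro group at C-3.
Prefixes are listed alphabetically: bromo, fluoro.
The name is 5-bromo-3-fluorononane.

5-bromo-3-fluorononane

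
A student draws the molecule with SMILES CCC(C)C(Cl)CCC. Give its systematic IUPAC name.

4-chloro-3-methylheptane

The longest carbon chain is 7 atoms: the parent is heptane.
Choose the numbering such that the substituent locant set {3,4} is lower than {4,5} at the first point of difference.
With this numbering: a chloro group at C-4; a methyl group at C-3.
Substituent prefixes are cited in alphabetical order (multiplying prefixes like di-/tri- are ignored for ordering).
The name is 4-chloro-3-methylheptane.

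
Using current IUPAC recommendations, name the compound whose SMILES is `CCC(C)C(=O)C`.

The longest carbon chain that includes the carbonyl has 5 carbons, so the parent hydride is pentane.
The principal characteristic group is a ketone (C=O on an internal carbon), named with the suffix -one.
The numbering direction is chosen so that numbering from this end puts the carbonyl group at C-2 rather than C-4.
This places the carbonyl at C-2; a methyl group at C-3.
Putting it together: 3-methylpentan-2-one.

3-methylpentan-2-one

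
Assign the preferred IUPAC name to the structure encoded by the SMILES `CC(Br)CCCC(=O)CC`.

7-bromooctan-3-one

Counting along the main chain through the carbonyl gives 8 carbons: the parent is octane.
The principal characteristic group is a ketone (C=O on an internal carbon), named with the suffix -one.
The numbering direction is chosen so that numbering from this end puts the carbonyl group at C-3 rather than C-6.
That gives the carbonyl at C-3; a bromo group at C-7.
The name is 7-bromooctan-3-one.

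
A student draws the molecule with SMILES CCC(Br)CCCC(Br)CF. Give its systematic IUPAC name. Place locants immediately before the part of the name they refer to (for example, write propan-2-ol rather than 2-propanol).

The parent chain contains 8 carbons (octane).
Number the chain so that the substituent locant set {1,2,6} is lower than {3,7,8} at the first point of difference.
With this numbering: bromo groups at C-2 and C-6; a fluoro group at C-1.
Prefixes are listed alphabetically: bromo, fluoro.
The name is 2,6-dibromo-1-fluorooctane.

2,6-dibromo-1-fluorooctane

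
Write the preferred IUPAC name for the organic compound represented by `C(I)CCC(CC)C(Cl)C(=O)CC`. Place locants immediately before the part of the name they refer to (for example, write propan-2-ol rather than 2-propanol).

4-chloro-5-ethyl-8-iodooctan-3-one

Counting along the main chain through the carbonyl gives 8 carbons: the parent is octane.
The highest-priority functional group is a ketone (C=O on an internal carbon), so the name ends in -one.
Choose the numbering such that numbering from this end puts the carbonyl group at C-3 rather than C-6.
This places the carbonyl at C-3; a chloro group at C-4; an ethyl group at C-5; an iodo group at C-8.
Prefixes are listed alphabetically: chloro, ethyl, iodo.
The name is 4-chloro-5-ethyl-8-iodooctan-3-one.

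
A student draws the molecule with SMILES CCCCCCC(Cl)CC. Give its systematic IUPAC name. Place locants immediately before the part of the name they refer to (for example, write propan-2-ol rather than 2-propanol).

The longest continuous carbon chain has 9 atoms, so the parent hydride is nonane.
Choose the numbering such that the substituent locant set {3} is lower than {7} at the first point of difference.
This places a chloro group at C-3.
The name is 3-chlorononane.

3-chlorononane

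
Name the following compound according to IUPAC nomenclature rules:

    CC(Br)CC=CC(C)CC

2-bromo-6-methyloct-4-ene

Counting along the main chain through the multiple bond gives 8 carbons: the parent is octane.
The chain contains a C=C double bond, so the unsaturation ending is -ene.
The numbering direction is chosen so that the substituent locant set {2,6} is lower than {3,7} at the first point of difference.
That gives the double bond between C-4 and C-5; a bromo group at C-2; a methyl group at C-6.
The substituents are ordered alphabetically, ignoring any di-/tri- multipliers.
The name is 2-bromo-6-methyloct-4-ene.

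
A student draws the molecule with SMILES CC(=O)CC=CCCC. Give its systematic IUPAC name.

oct-4-en-2-one

The longest carbon chain that includes the carbonyl and the multiple bond has 8 carbons, so the parent hydride is octane.
A ketone (C=O on an internal carbon) is the principal characteristic group, giving the suffix -one.
A C=C double bond in the chain gives the infix -ene-.
Choose the numbering such that numbering from this end puts the carbonyl group at C-2 rather than C-7.
This places the carbonyl at C-2; the double bond between C-4 and C-5.
The name is oct-4-en-2-one.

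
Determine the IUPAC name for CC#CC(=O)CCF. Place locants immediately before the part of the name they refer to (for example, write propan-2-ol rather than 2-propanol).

1-fluorohex-4-yn-3-one

The longest carbon chain that includes the carbonyl and the multiple bond has 6 carbons, so the parent hydride is hexane.
The principal characteristic group is a ketone (C=O on an internal carbon), named with the suffix -one.
A C≡C triple bond in the chain gives the infix -yne-.
Number the chain so that numbering from this end puts the carbonyl group at C-3 rather than C-4.
With this numbering: the carbonyl at C-3; the triple bond between C-4 and C-5; a fluoro group at C-1.
The name is 1-fluorohex-4-yn-3-one.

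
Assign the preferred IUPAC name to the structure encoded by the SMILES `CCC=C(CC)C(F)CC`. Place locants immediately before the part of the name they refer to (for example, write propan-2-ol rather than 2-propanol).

The longest carbon chain that includes the multiple bond has 7 carbons, so the parent hydride is heptane.
A C=C double bond in the chain gives the infix -ene-.
Choose the numbering such that numbering from this end puts the double bond at C-3 rather than C-4.
This places the double bond between C-3 and C-4; an ethyl group at C-4; a fluoro group at C-5.
Prefixes are listed alphabetically: ethyl, fluoro.
The name is 4-ethyl-5-fluorohept-3-ene.

4-ethyl-5-fluorohept-3-ene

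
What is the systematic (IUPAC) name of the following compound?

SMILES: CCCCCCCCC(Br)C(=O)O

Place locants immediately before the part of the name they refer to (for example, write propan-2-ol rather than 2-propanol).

The longest chain bearing the –COOH group is 10 carbons long (decane).
The highest-priority functional group is a carboxylic acid (terminal –COOH), so the name ends in -oic acid.
The numbering direction is chosen so that the carboxylic acid carbon is C-1 by definition.
That gives a bromo group at C-2.
Putting it together: 2-bromodecanoic acid.

2-bromodecanoic acid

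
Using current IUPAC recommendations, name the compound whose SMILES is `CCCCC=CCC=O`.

The longest carbon chain that includes the –CHO group and the multiple bond has 8 carbons, so the parent hydride is octane.
The principal characteristic group is an aldehyde (terminal –CHO), named with the suffix -al.
The chain contains a C=C double bond, so the unsaturation ending is -ene.
The numbering direction is chosen so that the aldehyde carbon is C-1 by definition.
With this numbering: the double bond between C-3 and C-4.
The name is oct-3-enal.

oct-3-enal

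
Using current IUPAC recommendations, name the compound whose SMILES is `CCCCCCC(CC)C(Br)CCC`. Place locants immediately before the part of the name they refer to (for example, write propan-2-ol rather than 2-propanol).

The longest continuous carbon chain has 11 atoms, so the parent hydride is undecane.
Number the chain so that the substituent locant set {4,5} is lower than {7,8} at the first point of difference.
This places a bromo group at C-4; an ethyl group at C-5.
Prefixes are listed alphabetically: bromo, ethyl.
The name is 4-bromo-5-ethylundecane.

4-bromo-5-ethylundecane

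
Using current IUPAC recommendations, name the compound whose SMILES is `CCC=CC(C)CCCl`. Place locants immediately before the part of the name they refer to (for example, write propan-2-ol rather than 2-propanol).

Counting along the main chain through the multiple bond gives 7 carbons: the parent is heptane.
The chain contains a C=C double bond, so the unsaturation ending is -ene.
Number the chain so that numbering from this end puts the double bond at C-3 rather than C-4.
That gives the double bond between C-3 and C-4; a chloro group at C-7; a methyl group at C-5.
Substituent prefixes are cited in alphabetical order (multiplying prefixes like di-/tri- are ignored for ordering).
Putting it together: 7-chloro-5-methylhept-3-ene.

7-chloro-5-methylhept-3-ene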